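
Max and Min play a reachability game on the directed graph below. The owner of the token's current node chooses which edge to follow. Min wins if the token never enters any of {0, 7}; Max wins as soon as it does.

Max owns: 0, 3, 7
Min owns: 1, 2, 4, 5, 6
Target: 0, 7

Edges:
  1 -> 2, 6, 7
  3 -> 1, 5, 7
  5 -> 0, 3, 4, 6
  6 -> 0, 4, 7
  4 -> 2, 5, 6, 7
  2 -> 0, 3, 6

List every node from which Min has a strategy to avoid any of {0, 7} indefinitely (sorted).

A0 = {0, 7}
A1: add {3} — 3 (Max) has 3→7.
A2 = A1; e.g. 1 (Min) can still go to 2. Fixed point.
Max's attractor = {0, 3, 7}; Min avoids the target exactly from the complement.

1, 2, 4, 5, 6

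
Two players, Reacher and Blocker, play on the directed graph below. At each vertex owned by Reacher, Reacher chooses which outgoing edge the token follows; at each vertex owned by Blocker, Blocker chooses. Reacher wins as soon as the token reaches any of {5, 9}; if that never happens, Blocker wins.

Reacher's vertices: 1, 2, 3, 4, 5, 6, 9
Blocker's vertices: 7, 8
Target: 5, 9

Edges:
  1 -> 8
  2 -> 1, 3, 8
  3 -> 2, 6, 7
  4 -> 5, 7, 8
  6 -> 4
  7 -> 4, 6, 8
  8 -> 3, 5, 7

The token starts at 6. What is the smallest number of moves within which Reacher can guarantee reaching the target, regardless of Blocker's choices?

2

A0 = {5, 9}
A1: add {4} — 4 (Reacher) has 4→5.
A2: add {6} — 6 (Reacher) has 6→4.
6 enters the attractor at level 2, so Reacher can force the target in 2 moves from there.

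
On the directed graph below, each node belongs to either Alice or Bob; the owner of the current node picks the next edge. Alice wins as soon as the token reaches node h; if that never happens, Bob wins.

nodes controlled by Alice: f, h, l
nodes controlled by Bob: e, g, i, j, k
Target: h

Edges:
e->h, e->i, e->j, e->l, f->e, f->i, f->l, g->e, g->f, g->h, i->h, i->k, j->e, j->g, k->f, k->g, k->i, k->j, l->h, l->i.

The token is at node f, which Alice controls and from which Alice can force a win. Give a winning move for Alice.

A0 = {h}
A1: add {l} — l (Alice) has l→h.
A2: add {f} — f (Alice) has f→l.
A3 = A2; e.g. e (Bob) can still go to i. Fixed point.
From f, successor l is in the attractor (rank 1); the other successors e, i are not.

l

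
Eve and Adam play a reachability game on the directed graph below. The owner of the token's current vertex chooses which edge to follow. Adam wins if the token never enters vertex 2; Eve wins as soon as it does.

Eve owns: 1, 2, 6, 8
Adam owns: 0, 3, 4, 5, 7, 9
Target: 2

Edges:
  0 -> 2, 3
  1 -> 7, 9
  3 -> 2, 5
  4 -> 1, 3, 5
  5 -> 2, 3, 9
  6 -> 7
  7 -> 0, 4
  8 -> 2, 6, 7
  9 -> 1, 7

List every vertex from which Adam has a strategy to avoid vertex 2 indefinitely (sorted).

A0 = {2}
A1: add {8} — 8 (Eve) has 8→2.
A2 = A1; e.g. 0 (Adam) can still go to 3. Fixed point.
Eve's attractor = {2, 8}; Adam avoids the target exactly from the complement.

0, 1, 3, 4, 5, 6, 7, 9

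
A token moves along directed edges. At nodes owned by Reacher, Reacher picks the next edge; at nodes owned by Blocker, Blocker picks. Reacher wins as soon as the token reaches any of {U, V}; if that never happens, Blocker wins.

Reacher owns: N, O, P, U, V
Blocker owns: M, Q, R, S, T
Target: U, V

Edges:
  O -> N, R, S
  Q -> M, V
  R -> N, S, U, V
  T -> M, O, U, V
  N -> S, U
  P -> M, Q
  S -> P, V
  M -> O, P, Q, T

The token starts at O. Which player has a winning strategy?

A0 = {U, V}
A1: add {N} — N (Reacher) has N→U.
A2: add {O} — O (Reacher) has O→N.
A3 = A2; e.g. M (Blocker) can still go to P. Fixed point.
O ∈ A2, so Reacher can force the target.

Reacher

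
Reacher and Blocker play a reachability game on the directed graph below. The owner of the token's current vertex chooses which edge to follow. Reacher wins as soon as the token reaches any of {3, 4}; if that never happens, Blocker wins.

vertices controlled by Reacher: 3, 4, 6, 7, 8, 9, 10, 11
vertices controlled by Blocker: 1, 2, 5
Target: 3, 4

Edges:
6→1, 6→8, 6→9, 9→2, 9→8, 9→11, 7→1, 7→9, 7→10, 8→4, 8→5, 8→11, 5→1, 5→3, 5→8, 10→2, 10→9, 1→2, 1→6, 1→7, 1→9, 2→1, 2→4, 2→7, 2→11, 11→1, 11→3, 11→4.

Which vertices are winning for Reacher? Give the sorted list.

3, 4, 6, 7, 8, 9, 10, 11

A0 = {3, 4}
A1: add {8, 11} — 8 (Reacher) has 8→4; 11 (Reacher) has 11→3.
A2: add {6, 9} — 6 (Reacher) has 6→8; 9 (Reacher) has 9→8.
A3: add {7, 10} — 7 (Reacher) has 7→9; 10 (Reacher) has 10→9.
A4 = A3; e.g. 1 (Blocker) can still go to 2. Fixed point.
Reacher's winning region = {3, 4, 6, 7, 8, 9, 10, 11}.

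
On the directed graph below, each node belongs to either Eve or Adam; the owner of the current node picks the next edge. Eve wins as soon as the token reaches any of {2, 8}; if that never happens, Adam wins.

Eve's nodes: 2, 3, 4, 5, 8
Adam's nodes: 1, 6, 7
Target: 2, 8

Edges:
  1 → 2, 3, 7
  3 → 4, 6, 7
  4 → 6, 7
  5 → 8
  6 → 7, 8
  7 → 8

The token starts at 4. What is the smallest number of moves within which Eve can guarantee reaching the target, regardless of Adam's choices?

A0 = {2, 8}
A1: add {5, 7} — 5 (Eve) has 5→8; 7 (Adam): all of {8} already in.
A2: add {3, 4, 6} — 3 (Eve) has 3→7; 4 (Eve) has 4→7; 6 (Adam): all of {7, 8} already in.
4 enters the attractor at level 2, so Eve can force the target in 2 moves from there.

2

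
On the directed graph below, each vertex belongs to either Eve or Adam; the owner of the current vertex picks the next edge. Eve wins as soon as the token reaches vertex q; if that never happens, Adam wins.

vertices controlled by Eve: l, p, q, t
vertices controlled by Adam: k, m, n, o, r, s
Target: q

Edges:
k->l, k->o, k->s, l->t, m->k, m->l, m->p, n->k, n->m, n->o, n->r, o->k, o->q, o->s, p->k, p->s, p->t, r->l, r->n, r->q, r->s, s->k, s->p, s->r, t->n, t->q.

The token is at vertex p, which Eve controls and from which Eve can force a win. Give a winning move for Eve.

A0 = {q}
A1: add {t} — t (Eve) has t→q.
A2: add {l, p} — l (Eve) has l→t; p (Eve) has p→t.
A3 = A2; e.g. k (Adam) can still go to o. Fixed point.
From p, successor t is in the attractor (rank 1); the other successors k, s are not.

t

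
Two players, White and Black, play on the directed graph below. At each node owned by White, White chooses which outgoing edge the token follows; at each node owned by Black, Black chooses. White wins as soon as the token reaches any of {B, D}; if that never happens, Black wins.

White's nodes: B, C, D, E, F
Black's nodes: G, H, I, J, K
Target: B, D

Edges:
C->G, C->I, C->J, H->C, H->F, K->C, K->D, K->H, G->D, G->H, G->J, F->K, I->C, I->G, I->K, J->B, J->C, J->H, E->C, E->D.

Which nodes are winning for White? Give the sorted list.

B, D, E

A0 = {B, D}
A1: add {E} — E (White) has E→D.
A2 = A1; e.g. C (White) has no edge into A1. Fixed point.
White's winning region = {B, D, E}.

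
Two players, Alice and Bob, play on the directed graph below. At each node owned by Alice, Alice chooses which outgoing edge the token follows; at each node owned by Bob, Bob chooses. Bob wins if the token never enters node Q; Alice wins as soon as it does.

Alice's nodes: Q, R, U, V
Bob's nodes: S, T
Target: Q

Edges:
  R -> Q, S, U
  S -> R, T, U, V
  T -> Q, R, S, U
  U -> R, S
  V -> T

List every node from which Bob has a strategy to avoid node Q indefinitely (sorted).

S, T, V

A0 = {Q}
A1: add {R} — R (Alice) has R→Q.
A2: add {U} — U (Alice) has U→R.
A3 = A2; e.g. S (Bob) can still go to T. Fixed point.
Alice's attractor = {Q, R, U}; Bob avoids the target exactly from the complement.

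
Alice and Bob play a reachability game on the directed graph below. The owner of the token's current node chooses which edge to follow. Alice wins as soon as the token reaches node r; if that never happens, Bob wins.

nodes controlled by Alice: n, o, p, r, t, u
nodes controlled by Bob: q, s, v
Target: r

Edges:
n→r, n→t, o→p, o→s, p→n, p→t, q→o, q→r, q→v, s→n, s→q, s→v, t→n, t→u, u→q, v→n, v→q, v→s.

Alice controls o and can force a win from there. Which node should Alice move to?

A0 = {r}
A1: add {n} — n (Alice) has n→r.
A2: add {p, t} — p (Alice) has p→n; t (Alice) has t→n.
A3: add {o} — o (Alice) has o→p.
A4 = A3; e.g. q (Bob) can still go to v. Fixed point.
From o, successor p is in the attractor (rank 2); the other successor s is not.

p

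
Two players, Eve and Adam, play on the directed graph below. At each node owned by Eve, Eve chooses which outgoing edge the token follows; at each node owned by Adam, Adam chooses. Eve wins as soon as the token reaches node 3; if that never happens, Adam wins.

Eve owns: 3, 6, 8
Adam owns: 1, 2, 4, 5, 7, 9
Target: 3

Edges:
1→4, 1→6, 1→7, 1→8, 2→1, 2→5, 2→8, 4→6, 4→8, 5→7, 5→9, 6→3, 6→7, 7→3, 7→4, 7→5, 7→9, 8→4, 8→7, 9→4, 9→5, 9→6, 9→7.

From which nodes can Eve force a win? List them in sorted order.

3, 6

A0 = {3}
A1: add {6} — 6 (Eve) has 6→3.
A2 = A1; e.g. 1 (Adam) can still go to 4. Fixed point.
Eve's winning region = {3, 6}.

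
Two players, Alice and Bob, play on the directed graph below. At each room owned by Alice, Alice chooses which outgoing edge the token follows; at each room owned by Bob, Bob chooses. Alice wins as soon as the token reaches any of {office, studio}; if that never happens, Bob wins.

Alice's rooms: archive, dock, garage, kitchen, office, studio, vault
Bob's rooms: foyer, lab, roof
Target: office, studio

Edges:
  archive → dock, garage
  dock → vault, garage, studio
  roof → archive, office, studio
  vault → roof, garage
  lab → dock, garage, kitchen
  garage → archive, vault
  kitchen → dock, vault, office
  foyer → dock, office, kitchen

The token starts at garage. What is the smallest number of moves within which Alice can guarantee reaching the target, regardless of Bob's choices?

3

A0 = {office, studio}
A1: add {dock, kitchen} — dock (Alice) has dock→studio; kitchen (Alice) has kitchen→office.
A2: add {archive, foyer} — archive (Alice) has archive→dock; foyer (Bob): all of {dock, office, kitchen} already in.
A3: add {garage, roof} — roof (Bob): all of {archive, office, studio} already in; garage (Alice) has garage→archive.
garage enters the attractor at level 3, so Alice can force the target in 3 moves from there.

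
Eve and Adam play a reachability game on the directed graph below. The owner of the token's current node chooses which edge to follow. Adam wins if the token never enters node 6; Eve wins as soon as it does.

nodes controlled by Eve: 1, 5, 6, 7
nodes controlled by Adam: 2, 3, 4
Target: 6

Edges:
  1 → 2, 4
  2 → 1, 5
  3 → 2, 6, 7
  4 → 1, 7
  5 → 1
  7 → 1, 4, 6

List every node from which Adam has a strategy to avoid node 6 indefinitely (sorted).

A0 = {6}
A1: add {7} — 7 (Eve) has 7→6.
A2 = A1; e.g. 1 (Eve) has no edge into A1. Fixed point.
Eve's attractor = {6, 7}; Adam avoids the target exactly from the complement.

1, 2, 3, 4, 5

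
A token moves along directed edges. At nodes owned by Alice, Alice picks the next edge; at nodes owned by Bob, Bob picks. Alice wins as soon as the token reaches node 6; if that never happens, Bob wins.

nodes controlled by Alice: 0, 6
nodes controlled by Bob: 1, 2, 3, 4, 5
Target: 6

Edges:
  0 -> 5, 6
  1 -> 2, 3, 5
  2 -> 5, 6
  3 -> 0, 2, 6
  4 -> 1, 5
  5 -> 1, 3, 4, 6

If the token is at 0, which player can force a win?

Alice

A0 = {6}
A1: add {0} — 0 (Alice) has 0→6.
A2 = A1; e.g. 1 (Bob) can still go to 2. Fixed point.
0 ∈ A1, so Alice can force the target.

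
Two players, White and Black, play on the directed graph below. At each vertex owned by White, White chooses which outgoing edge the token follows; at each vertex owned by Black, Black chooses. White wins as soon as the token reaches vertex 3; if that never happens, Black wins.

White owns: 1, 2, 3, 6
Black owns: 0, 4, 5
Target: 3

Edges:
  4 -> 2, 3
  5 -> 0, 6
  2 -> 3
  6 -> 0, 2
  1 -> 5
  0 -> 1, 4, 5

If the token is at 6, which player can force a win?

A0 = {3}
A1: add {2} — 2 (White) has 2→3.
A2: add {4, 6} — 4 (Black): all of {2, 3} already in; 6 (White) has 6→2.
A3 = A2; e.g. 0 (Black) can still go to 1. Fixed point.
6 ∈ A2, so White can force the target.

White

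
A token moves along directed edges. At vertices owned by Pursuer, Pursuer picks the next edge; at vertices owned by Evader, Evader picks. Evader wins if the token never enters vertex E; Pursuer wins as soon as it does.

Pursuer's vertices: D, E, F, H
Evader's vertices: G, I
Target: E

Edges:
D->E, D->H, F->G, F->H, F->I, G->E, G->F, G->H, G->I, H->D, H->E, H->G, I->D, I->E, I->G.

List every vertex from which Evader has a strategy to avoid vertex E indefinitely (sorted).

G, I

A0 = {E}
A1: add {D, H} — D (Pursuer) has D→E; H (Pursuer) has H→E.
A2: add {F} — F (Pursuer) has F→H.
A3 = A2; e.g. G (Evader) can still go to I. Fixed point.
Pursuer's attractor = {D, E, F, H}; Evader avoids the target exactly from the complement.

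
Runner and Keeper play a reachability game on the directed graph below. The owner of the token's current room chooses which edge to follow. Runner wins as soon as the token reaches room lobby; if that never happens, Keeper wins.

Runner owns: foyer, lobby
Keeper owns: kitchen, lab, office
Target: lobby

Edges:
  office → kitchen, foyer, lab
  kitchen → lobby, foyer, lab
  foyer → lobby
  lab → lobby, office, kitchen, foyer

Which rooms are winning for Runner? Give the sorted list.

foyer, lobby

A0 = {lobby}
A1: add {foyer} — foyer (Runner) has foyer→lobby.
A2 = A1; e.g. office (Keeper) can still go to kitchen. Fixed point.
Runner's winning region = {foyer, lobby}.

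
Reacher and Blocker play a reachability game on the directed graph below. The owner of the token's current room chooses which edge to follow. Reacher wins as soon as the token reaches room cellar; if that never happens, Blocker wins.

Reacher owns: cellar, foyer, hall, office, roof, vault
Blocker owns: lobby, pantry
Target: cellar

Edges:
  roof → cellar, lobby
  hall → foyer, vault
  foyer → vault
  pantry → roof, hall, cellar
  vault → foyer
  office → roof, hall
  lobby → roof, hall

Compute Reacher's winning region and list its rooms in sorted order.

cellar, office, roof

A0 = {cellar}
A1: add {roof} — roof (Reacher) has roof→cellar.
A2: add {office} — office (Reacher) has office→roof.
A3 = A2; e.g. hall (Reacher) has no edge into A2. Fixed point.
Reacher's winning region = {cellar, office, roof}.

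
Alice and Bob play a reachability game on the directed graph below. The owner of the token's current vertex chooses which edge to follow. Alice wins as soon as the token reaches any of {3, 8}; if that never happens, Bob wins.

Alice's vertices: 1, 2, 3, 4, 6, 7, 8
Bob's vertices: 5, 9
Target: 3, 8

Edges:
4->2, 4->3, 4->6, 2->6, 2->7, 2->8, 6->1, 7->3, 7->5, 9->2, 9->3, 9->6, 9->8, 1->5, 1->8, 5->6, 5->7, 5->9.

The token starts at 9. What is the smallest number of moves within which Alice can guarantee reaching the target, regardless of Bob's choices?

A0 = {3, 8}
A1: add {1, 2, 4, 7} — 1 (Alice) has 1→8; 2 (Alice) has 2→8; 4 (Alice) has 4→3; 7 (Alice) has 7→3.
A2: add {6} — 6 (Alice) has 6→1.
A3: add {9} — 9 (Bob): all of {2, 3, 6, 8} already in.
9 enters the attractor at level 3, so Alice can force the target in 3 moves from there.

3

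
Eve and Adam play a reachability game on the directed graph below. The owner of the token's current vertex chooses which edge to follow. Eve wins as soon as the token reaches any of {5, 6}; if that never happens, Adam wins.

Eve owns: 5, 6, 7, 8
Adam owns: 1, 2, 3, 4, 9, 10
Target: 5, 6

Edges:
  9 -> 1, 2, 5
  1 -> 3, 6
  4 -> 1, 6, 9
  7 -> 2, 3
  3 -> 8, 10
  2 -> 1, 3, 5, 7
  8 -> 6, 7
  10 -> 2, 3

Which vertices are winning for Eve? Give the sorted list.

5, 6, 8

A0 = {5, 6}
A1: add {8} — 8 (Eve) has 8→6.
A2 = A1; e.g. 1 (Adam) can still go to 3. Fixed point.
Eve's winning region = {5, 6, 8}.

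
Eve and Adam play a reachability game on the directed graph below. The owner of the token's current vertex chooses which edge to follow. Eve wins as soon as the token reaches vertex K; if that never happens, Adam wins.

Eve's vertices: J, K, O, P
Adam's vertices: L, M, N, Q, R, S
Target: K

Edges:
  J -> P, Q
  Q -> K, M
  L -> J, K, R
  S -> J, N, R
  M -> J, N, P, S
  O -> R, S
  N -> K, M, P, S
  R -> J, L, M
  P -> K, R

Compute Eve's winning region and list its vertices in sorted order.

J, K, P

A0 = {K}
A1: add {P} — P (Eve) has P→K.
A2: add {J} — J (Eve) has J→P.
A3 = A2; e.g. L (Adam) can still go to R. Fixed point.
Eve's winning region = {J, K, P}.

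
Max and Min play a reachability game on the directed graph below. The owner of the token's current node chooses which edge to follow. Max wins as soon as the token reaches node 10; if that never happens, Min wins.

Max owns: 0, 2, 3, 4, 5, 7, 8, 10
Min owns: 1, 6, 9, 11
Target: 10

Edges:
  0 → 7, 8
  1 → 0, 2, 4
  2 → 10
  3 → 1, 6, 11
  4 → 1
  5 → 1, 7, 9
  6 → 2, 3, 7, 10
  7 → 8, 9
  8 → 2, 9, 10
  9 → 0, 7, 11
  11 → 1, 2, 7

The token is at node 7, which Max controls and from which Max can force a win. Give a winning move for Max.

8

A0 = {10}
A1: add {2, 8} — 2 (Max) has 2→10; 8 (Max) has 8→10.
A2: add {0, 7} — 0 (Max) has 0→8; 7 (Max) has 7→8.
A3: add {5} — 5 (Max) has 5→7.
A4 = A3; e.g. 1 (Min) can still go to 4. Fixed point.
From 7, successor 8 is in the attractor (rank 1); the other successor 9 is not.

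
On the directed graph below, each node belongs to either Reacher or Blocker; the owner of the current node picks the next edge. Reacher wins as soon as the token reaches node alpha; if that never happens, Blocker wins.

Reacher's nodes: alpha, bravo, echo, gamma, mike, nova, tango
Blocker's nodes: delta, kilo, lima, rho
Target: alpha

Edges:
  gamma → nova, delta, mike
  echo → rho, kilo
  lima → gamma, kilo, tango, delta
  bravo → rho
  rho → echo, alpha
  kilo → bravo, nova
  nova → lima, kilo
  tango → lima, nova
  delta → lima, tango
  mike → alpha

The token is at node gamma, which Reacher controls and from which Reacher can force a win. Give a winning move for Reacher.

mike

A0 = {alpha}
A1: add {mike} — mike (Reacher) has mike→alpha.
A2: add {gamma} — gamma (Reacher) has gamma→mike.
A3 = A2; e.g. echo (Reacher) has no edge into A2. Fixed point.
From gamma, successor mike is in the attractor (rank 1); the other successors delta, nova are not.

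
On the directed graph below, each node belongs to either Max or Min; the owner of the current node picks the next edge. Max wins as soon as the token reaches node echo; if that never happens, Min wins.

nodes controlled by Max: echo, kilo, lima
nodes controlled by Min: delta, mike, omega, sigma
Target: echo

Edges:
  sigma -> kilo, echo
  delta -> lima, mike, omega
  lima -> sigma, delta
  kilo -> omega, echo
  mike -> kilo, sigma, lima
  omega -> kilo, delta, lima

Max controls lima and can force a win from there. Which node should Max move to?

A0 = {echo}
A1: add {kilo} — kilo (Max) has kilo→echo.
A2: add {sigma} — sigma (Min): all of {kilo, echo} already in.
A3: add {lima} — lima (Max) has lima→sigma.
A4: add {mike} — mike (Min): all of {kilo, sigma, lima} already in.
A5 = A4; e.g. delta (Min) can still go to omega. Fixed point.
From lima, successor sigma is in the attractor (rank 2); the other successor delta is not.

sigma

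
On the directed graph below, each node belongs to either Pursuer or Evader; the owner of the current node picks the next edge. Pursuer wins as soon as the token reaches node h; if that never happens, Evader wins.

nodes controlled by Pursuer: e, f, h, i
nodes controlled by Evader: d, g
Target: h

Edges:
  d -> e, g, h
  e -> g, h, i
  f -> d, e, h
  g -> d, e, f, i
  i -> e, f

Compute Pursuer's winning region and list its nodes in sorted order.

A0 = {h}
A1: add {e, f} — e (Pursuer) has e→h; f (Pursuer) has f→h.
A2: add {i} — i (Pursuer) has i→e.
A3 = A2; e.g. d (Evader) can still go to g. Fixed point.
Pursuer's winning region = {e, f, h, i}.

e, f, h, i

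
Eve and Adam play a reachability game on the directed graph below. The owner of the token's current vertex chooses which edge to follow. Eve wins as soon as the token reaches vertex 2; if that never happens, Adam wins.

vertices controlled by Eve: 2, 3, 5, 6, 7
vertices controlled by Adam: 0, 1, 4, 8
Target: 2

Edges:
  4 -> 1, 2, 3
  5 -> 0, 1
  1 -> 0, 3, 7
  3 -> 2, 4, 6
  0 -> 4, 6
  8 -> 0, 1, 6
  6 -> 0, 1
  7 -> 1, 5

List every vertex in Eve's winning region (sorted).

2, 3

A0 = {2}
A1: add {3} — 3 (Eve) has 3→2.
A2 = A1; e.g. 0 (Adam) can still go to 4. Fixed point.
Eve's winning region = {2, 3}.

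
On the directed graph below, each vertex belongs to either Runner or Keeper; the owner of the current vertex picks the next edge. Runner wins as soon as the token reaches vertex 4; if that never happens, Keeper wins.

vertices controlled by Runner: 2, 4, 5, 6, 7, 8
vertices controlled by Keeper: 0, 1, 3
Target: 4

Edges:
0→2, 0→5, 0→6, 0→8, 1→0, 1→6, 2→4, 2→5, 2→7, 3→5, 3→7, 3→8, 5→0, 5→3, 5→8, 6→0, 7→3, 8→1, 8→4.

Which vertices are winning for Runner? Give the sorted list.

2, 4, 5, 8

A0 = {4}
A1: add {2, 8} — 2 (Runner) has 2→4; 8 (Runner) has 8→4.
A2: add {5} — 5 (Runner) has 5→8.
A3 = A2; e.g. 0 (Keeper) can still go to 6. Fixed point.
Runner's winning region = {2, 4, 5, 8}.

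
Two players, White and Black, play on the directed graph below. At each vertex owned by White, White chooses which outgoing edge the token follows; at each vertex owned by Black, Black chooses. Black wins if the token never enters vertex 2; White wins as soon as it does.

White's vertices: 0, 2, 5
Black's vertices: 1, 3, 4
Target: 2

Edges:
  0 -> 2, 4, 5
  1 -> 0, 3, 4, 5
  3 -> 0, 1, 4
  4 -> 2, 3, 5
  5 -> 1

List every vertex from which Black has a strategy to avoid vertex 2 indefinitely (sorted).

A0 = {2}
A1: add {0} — 0 (White) has 0→2.
A2 = A1; e.g. 1 (Black) can still go to 3. Fixed point.
White's attractor = {0, 2}; Black avoids the target exactly from the complement.

1, 3, 4, 5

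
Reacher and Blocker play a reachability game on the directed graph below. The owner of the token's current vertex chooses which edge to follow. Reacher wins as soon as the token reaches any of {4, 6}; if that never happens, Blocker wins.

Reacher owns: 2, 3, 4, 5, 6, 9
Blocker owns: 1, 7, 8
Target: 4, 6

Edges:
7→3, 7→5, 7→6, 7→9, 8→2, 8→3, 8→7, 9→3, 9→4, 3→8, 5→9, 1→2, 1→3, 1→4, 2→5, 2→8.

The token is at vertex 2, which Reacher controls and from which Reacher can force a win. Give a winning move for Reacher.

5

A0 = {4, 6}
A1: add {9} — 9 (Reacher) has 9→4.
A2: add {5} — 5 (Reacher) has 5→9.
A3: add {2} — 2 (Reacher) has 2→5.
A4 = A3; e.g. 1 (Blocker) can still go to 3. Fixed point.
From 2, successor 5 is in the attractor (rank 2); the other successor 8 is not.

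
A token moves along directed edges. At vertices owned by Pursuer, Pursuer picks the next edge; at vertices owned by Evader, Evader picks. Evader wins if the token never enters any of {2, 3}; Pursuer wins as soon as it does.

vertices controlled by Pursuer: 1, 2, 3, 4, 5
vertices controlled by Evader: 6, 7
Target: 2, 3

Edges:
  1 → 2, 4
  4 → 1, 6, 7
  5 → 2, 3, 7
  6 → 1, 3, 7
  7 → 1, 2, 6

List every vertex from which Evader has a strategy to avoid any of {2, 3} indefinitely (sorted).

A0 = {2, 3}
A1: add {1, 5} — 1 (Pursuer) has 1→2; 5 (Pursuer) has 5→2.
A2: add {4} — 4 (Pursuer) has 4→1.
A3 = A2; e.g. 6 (Evader) can still go to 7. Fixed point.
Pursuer's attractor = {1, 2, 3, 4, 5}; Evader avoids the target exactly from the complement.

6, 7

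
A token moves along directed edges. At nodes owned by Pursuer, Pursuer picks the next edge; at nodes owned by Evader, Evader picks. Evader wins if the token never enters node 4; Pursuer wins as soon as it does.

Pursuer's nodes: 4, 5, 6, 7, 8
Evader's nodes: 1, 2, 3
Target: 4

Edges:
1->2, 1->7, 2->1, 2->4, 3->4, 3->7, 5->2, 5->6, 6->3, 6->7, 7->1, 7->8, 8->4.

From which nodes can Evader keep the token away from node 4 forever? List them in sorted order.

1, 2

A0 = {4}
A1: add {8} — 8 (Pursuer) has 8→4.
A2: add {7} — 7 (Pursuer) has 7→8.
A3: add {3, 6} — 3 (Evader): all of {4, 7} already in; 6 (Pursuer) has 6→7.
A4: add {5} — 5 (Pursuer) has 5→6.
A5 = A4; e.g. 1 (Evader) can still go to 2. Fixed point.
Pursuer's attractor = {3, 4, 5, 6, 7, 8}; Evader avoids the target exactly from the complement.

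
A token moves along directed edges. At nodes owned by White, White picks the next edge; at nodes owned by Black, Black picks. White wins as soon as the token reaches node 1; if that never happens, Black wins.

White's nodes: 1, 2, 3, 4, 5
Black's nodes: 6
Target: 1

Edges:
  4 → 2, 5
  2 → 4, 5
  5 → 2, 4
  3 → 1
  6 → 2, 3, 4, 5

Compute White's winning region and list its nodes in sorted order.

A0 = {1}
A1: add {3} — 3 (White) has 3→1.
A2 = A1; e.g. 2 (White) has no edge into A1. Fixed point.
White's winning region = {1, 3}.

1, 3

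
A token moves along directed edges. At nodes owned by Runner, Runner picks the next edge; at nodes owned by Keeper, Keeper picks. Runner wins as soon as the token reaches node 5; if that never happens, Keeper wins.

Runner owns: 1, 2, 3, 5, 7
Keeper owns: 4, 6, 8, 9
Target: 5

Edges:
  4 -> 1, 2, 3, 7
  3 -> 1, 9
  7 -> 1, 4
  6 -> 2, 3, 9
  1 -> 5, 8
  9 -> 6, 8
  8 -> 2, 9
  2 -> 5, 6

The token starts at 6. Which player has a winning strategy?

Keeper

A0 = {5}
A1: add {1, 2} — 1 (Runner) has 1→5; 2 (Runner) has 2→5.
A2: add {3, 7} — 3 (Runner) has 3→1; 7 (Runner) has 7→1.
A3: add {4} — 4 (Keeper): all of {1, 2, 3, 7} already in.
A4 = A3; e.g. 6 (Keeper) can still go to 9. Fixed point.
6 never enters the attractor, so Keeper can avoid the target forever.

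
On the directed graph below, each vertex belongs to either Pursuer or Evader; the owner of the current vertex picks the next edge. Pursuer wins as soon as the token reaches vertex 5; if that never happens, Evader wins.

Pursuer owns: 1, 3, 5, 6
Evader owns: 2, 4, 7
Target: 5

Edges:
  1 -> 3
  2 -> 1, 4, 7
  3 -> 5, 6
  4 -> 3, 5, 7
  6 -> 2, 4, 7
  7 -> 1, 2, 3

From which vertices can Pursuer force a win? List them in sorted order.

1, 3, 5

A0 = {5}
A1: add {3} — 3 (Pursuer) has 3→5.
A2: add {1} — 1 (Pursuer) has 1→3.
A3 = A2; e.g. 2 (Evader) can still go to 4. Fixed point.
Pursuer's winning region = {1, 3, 5}.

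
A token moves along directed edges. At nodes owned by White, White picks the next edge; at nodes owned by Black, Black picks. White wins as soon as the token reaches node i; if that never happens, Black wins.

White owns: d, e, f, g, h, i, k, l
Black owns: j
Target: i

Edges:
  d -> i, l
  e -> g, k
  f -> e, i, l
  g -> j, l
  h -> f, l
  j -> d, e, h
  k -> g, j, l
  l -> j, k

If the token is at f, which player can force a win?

A0 = {i}
A1: add {d, f} — d (White) has d→i; f (White) has f→i.
f ∈ A1, so White can force the target.

White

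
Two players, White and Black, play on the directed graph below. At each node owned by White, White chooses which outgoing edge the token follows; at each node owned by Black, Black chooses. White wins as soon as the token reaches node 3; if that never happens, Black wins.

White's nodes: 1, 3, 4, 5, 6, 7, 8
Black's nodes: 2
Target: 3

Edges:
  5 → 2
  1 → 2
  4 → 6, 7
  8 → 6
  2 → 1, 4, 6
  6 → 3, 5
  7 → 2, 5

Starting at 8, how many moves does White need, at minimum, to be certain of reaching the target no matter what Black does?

A0 = {3}
A1: add {6} — 6 (White) has 6→3.
A2: add {4, 8} — 4 (White) has 4→6; 8 (White) has 8→6.
A3 = A2; e.g. 1 (White) has no edge into A2. Fixed point.
8 enters the attractor at level 2, so White can force the target in 2 moves from there.

2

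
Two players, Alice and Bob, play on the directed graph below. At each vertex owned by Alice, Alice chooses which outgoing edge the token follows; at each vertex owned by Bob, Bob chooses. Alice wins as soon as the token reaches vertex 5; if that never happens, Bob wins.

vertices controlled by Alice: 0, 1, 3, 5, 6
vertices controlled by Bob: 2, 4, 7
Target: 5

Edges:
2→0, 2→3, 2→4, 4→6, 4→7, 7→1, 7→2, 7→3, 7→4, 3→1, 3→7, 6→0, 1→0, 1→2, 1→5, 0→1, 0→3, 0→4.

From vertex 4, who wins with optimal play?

A0 = {5}
A1: add {1} — 1 (Alice) has 1→5.
A2: add {0, 3} — 0 (Alice) has 0→1; 3 (Alice) has 3→1.
A3: add {6} — 6 (Alice) has 6→0.
A4 = A3; e.g. 2 (Bob) can still go to 4. Fixed point.
4 never enters the attractor, so Bob can avoid the target forever.

Bob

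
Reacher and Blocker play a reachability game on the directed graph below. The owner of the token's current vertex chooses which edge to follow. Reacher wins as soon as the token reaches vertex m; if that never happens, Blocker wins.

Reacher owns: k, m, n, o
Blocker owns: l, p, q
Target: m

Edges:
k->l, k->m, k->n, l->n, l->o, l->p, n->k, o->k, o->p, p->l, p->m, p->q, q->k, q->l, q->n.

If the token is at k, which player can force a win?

A0 = {m}
A1: add {k} — k (Reacher) has k→m.
k ∈ A1, so Reacher can force the target.

Reacher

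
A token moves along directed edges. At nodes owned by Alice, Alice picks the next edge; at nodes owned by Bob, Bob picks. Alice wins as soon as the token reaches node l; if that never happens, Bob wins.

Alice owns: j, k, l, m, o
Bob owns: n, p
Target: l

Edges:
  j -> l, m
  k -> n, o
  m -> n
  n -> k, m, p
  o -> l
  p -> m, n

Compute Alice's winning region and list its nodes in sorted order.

A0 = {l}
A1: add {j, o} — j (Alice) has j→l; o (Alice) has o→l.
A2: add {k} — k (Alice) has k→o.
A3 = A2; e.g. m (Alice) has no edge into A2. Fixed point.
Alice's winning region = {j, k, l, o}.

j, k, l, o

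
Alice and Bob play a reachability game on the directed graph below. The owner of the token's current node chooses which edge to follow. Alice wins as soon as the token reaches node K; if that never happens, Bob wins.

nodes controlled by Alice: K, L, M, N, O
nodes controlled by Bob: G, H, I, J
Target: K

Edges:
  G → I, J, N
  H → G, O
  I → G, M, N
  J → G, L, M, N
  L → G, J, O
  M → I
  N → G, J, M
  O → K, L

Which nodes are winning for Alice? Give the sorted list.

A0 = {K}
A1: add {O} — O (Alice) has O→K.
A2: add {L} — L (Alice) has L→O.
A3 = A2; e.g. G (Bob) can still go to I. Fixed point.
Alice's winning region = {K, L, O}.

K, L, O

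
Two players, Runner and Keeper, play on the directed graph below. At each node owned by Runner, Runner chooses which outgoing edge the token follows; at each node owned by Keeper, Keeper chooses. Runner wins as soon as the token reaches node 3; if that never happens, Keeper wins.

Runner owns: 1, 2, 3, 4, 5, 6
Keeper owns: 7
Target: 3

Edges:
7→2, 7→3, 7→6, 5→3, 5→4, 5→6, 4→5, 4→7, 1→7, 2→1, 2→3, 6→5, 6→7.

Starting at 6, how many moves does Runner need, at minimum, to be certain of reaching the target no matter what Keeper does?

A0 = {3}
A1: add {2, 5} — 2 (Runner) has 2→3; 5 (Runner) has 5→3.
A2: add {4, 6} — 4 (Runner) has 4→5; 6 (Runner) has 6→5.
6 enters the attractor at level 2, so Runner can force the target in 2 moves from there.

2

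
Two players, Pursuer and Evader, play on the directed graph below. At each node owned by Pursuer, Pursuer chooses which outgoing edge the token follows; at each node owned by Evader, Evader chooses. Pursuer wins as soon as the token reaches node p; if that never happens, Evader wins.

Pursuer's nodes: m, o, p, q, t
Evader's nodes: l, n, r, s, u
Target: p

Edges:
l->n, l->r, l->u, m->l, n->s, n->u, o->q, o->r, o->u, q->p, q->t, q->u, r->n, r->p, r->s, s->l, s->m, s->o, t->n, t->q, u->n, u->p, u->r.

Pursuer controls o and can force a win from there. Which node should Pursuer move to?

A0 = {p}
A1: add {q} — q (Pursuer) has q→p.
A2: add {o, t} — o (Pursuer) has o→q; t (Pursuer) has t→q.
A3 = A2; e.g. l (Evader) can still go to n. Fixed point.
From o, successor q is in the attractor (rank 1); the other successors r, u are not.

q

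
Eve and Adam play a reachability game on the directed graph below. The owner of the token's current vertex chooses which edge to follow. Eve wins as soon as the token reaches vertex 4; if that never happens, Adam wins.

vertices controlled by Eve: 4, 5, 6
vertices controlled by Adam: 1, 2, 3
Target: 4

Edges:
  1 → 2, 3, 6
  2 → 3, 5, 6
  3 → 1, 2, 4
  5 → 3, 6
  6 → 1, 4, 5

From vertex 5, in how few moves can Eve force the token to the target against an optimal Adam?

A0 = {4}
A1: add {6} — 6 (Eve) has 6→4.
A2: add {5} — 5 (Eve) has 5→6.
A3 = A2; e.g. 1 (Adam) can still go to 2. Fixed point.
5 enters the attractor at level 2, so Eve can force the target in 2 moves from there.

2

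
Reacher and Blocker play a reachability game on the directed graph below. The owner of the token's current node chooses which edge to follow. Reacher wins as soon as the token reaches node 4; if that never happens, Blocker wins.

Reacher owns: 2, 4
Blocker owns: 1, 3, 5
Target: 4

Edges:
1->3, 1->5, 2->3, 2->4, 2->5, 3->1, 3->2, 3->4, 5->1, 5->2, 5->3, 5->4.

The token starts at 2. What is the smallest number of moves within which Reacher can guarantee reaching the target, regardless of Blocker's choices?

1

A0 = {4}
A1: add {2} — 2 (Reacher) has 2→4.
A2 = A1; e.g. 1 (Blocker) can still go to 3. Fixed point.
2 enters the attractor at level 1, so Reacher can force the target in 1 move from there.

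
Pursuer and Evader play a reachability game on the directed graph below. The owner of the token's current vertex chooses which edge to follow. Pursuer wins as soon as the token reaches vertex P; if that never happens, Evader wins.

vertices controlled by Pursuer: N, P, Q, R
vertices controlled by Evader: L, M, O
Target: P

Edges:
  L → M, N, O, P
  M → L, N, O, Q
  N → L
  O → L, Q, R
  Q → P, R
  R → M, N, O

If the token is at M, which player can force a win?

Evader

A0 = {P}
A1: add {Q} — Q (Pursuer) has Q→P.
A2 = A1; e.g. L (Evader) can still go to M. Fixed point.
M never enters the attractor, so Evader can avoid the target forever.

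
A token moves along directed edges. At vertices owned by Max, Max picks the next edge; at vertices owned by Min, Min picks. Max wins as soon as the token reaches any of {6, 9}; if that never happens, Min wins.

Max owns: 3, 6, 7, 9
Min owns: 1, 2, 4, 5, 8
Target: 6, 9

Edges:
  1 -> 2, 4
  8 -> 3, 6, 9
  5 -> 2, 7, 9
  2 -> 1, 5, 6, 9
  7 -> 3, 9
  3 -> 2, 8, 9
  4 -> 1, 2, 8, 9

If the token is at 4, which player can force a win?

A0 = {6, 9}
A1: add {3, 7} — 3 (Max) has 3→9; 7 (Max) has 7→9.
A2: add {8} — 8 (Min): all of {3, 6, 9} already in.
A3 = A2; e.g. 1 (Min) can still go to 2. Fixed point.
4 never enters the attractor, so Min can avoid the target forever.

Min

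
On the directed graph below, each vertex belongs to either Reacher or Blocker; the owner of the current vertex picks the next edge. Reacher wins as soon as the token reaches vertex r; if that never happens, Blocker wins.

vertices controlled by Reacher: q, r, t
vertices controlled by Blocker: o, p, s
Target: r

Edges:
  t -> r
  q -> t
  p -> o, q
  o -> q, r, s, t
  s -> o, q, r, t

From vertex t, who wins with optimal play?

Reacher

A0 = {r}
A1: add {t} — t (Reacher) has t→r.
t ∈ A1, so Reacher can force the target.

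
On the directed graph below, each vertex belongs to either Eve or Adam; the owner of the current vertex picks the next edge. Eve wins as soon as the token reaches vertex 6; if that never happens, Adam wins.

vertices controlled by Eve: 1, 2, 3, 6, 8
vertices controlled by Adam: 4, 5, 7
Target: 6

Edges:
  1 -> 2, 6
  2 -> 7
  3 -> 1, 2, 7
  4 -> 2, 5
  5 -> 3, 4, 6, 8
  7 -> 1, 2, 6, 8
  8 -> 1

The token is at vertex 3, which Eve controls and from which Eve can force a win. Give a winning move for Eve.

1

A0 = {6}
A1: add {1} — 1 (Eve) has 1→6.
A2: add {3, 8} — 3 (Eve) has 3→1; 8 (Eve) has 8→1.
A3 = A2; e.g. 2 (Eve) has no edge into A2. Fixed point.
From 3, successor 1 is in the attractor (rank 1); the other successors 2, 7 are not.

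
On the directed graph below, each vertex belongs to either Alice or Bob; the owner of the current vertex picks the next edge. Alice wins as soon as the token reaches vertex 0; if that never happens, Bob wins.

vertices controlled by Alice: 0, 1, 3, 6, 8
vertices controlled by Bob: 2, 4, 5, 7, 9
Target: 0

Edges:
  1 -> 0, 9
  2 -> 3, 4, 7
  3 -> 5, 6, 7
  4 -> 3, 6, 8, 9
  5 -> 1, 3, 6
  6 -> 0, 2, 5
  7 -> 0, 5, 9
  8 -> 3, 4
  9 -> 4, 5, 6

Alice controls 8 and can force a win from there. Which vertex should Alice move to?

A0 = {0}
A1: add {1, 6} — 1 (Alice) has 1→0; 6 (Alice) has 6→0.
A2: add {3} — 3 (Alice) has 3→6.
A3: add {5, 8} — 5 (Bob): all of {1, 3, 6} already in; 8 (Alice) has 8→3.
A4 = A3; e.g. 2 (Bob) can still go to 4. Fixed point.
From 8, successor 3 is in the attractor (rank 2); the other successor 4 is not.

3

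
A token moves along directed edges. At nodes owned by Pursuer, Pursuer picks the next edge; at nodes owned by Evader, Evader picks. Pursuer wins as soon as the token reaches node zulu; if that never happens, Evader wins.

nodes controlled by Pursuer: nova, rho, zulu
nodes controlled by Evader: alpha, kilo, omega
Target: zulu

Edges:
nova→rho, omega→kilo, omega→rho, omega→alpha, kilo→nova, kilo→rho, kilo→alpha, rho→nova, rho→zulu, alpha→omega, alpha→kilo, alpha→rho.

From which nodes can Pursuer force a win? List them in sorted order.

A0 = {zulu}
A1: add {rho} — rho (Pursuer) has rho→zulu.
A2: add {nova} — nova (Pursuer) has nova→rho.
A3 = A2; e.g. omega (Evader) can still go to kilo. Fixed point.
Pursuer's winning region = {nova, rho, zulu}.

nova, rho, zulu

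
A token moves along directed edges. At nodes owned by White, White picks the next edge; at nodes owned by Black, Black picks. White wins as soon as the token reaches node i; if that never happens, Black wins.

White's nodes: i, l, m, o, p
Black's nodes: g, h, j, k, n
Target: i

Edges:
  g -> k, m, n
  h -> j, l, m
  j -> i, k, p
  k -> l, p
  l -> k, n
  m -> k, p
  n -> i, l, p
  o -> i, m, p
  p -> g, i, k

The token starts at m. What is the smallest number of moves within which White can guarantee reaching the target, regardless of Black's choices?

A0 = {i}
A1: add {o, p} — o (White) has o→i; p (White) has p→i.
A2: add {m} — m (White) has m→p.
A3 = A2; e.g. g (Black) can still go to k. Fixed point.
m enters the attractor at level 2, so White can force the target in 2 moves from there.

2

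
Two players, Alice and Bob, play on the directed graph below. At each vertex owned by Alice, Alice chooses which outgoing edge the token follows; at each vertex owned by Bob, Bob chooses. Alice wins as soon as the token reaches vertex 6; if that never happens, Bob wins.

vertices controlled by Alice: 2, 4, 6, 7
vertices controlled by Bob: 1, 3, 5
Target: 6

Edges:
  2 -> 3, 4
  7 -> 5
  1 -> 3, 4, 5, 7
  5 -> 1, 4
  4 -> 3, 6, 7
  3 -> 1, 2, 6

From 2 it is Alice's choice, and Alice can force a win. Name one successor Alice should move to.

A0 = {6}
A1: add {4} — 4 (Alice) has 4→6.
A2: add {2} — 2 (Alice) has 2→4.
A3 = A2; e.g. 1 (Bob) can still go to 3. Fixed point.
From 2, successor 4 is in the attractor (rank 1); the other successor 3 is not.

4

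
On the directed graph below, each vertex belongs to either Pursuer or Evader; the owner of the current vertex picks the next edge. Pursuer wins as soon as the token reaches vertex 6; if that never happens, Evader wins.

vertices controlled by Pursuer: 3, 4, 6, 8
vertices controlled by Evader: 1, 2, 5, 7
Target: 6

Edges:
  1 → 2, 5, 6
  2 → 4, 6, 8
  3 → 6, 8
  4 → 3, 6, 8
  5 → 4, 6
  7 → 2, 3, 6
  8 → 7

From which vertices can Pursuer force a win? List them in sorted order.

3, 4, 5, 6

A0 = {6}
A1: add {3, 4} — 3 (Pursuer) has 3→6; 4 (Pursuer) has 4→6.
A2: add {5} — 5 (Evader): all of {4, 6} already in.
A3 = A2; e.g. 1 (Evader) can still go to 2. Fixed point.
Pursuer's winning region = {3, 4, 5, 6}.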